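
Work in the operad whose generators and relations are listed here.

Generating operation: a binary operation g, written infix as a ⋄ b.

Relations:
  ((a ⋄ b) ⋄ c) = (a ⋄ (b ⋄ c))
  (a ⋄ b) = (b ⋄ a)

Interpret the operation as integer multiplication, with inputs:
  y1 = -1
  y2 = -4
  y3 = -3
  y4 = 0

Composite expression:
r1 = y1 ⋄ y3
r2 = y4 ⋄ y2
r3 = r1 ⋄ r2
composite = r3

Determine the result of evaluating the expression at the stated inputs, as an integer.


(y1 ⋄ y3) = 3
(y4 ⋄ y2) = 0
((y1 ⋄ y3) ⋄ (y4 ⋄ y2)) = 0

0


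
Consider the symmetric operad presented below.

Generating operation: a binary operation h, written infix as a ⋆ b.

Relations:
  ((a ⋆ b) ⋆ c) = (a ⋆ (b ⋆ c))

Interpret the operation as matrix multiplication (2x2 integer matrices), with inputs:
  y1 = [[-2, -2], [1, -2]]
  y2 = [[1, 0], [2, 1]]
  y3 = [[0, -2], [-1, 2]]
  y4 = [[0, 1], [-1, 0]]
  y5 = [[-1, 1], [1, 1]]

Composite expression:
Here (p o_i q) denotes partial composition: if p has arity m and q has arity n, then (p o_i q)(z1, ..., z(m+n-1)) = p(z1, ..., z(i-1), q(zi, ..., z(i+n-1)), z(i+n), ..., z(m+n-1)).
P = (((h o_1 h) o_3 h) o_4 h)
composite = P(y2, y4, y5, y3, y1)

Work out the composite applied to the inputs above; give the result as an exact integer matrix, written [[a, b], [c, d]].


[[2, 2], [-2, 10]]

(y2 ⋆ y4) = [[0, 1], [-1, 2]]
(y3 ⋆ y1) = [[-2, 4], [4, -2]]
(y5 ⋆ (y3 ⋆ y1)) = [[6, -6], [2, 2]]
((y2 ⋆ y4) ⋆ (y5 ⋆ (y3 ⋆ y1))) = [[2, 2], [-2, 10]]


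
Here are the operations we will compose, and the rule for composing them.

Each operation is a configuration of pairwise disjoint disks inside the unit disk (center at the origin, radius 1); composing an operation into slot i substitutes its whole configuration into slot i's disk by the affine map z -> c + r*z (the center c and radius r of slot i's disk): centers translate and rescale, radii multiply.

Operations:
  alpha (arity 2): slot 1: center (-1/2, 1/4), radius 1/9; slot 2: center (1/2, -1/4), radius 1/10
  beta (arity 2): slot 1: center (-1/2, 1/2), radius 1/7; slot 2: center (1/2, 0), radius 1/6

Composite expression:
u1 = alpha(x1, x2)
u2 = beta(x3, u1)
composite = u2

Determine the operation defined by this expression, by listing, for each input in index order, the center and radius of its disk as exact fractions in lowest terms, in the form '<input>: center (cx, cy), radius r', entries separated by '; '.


x1: center (5/12, 1/24), radius 1/54; x2: center (7/12, -1/24), radius 1/60; x3: center (-1/2, 1/2), radius 1/7

Follow each x-input down from beta: c' goes to c + r*c', radius to r*r'.
for x3, the 1-step affine chain lands on center (-1/2, 1/2), radius 1/7
for x1, the 2-step affine chain lands on center (5/12, 1/24), radius 1/54
for x2, the 2-step affine chain lands on center (7/12, -1/24), radius 1/60


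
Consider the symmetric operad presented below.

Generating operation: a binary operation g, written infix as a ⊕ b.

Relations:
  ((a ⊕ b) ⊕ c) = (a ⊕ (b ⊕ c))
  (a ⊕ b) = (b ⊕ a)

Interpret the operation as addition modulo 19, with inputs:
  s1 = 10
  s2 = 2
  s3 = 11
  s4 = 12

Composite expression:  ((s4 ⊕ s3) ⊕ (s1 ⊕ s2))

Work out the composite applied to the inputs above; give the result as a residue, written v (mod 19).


16 (mod 19)


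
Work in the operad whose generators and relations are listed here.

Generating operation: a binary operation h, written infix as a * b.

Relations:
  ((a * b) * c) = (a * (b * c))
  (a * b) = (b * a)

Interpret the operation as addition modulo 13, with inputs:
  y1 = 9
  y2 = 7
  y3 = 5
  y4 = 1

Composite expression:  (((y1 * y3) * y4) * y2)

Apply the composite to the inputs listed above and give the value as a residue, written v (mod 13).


9 (mod 13)

(y1 * y3) = 1
((y1 * y3) * y4) = 2
(((y1 * y3) * y4) * y2) = 9


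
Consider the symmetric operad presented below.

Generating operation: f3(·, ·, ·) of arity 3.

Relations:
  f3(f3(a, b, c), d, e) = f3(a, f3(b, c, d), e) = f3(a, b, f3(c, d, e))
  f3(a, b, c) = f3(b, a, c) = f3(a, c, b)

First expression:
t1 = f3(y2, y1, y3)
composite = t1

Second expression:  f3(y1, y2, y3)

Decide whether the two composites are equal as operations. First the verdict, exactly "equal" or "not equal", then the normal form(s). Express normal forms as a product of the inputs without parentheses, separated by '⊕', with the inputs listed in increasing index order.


equal; the common form is y1 ⊕ y2 ⊕ y3

The first composite normalizes to y1 ⊕ y2 ⊕ y3
The second composite normalizes to y1 ⊕ y2 ⊕ y3
Both agree, so they are equal.


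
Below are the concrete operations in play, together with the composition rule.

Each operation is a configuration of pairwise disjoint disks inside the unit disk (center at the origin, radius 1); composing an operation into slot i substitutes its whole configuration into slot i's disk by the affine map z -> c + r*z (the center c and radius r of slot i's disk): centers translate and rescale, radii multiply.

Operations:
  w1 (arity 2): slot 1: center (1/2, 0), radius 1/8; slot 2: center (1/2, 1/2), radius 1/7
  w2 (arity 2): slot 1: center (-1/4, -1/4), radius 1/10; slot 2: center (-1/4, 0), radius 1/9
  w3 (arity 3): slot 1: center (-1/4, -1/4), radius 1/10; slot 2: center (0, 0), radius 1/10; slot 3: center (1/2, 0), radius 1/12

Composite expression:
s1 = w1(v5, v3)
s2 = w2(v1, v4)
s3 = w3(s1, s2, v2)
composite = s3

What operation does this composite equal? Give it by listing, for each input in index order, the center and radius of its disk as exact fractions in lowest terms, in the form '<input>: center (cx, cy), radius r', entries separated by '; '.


Below w3, radii multiply path by path; the v-disk centers shift.
input v5: applying the 2 nested substitutions gives center (-1/5, -1/4), radius 1/80
input v3: applying the 2 nested substitutions gives center (-1/5, -1/5), radius 1/70
input v1: applying the 2 nested substitutions gives center (-1/40, -1/40), radius 1/100
input v4: applying the 2 nested substitutions gives center (-1/40, 0), radius 1/90
input v2: applying the 1 nested substitution gives center (1/2, 0), radius 1/12

v1: center (-1/40, -1/40), radius 1/100; v2: center (1/2, 0), radius 1/12; v3: center (-1/5, -1/5), radius 1/70; v4: center (-1/40, 0), radius 1/90; v5: center (-1/5, -1/4), radius 1/80


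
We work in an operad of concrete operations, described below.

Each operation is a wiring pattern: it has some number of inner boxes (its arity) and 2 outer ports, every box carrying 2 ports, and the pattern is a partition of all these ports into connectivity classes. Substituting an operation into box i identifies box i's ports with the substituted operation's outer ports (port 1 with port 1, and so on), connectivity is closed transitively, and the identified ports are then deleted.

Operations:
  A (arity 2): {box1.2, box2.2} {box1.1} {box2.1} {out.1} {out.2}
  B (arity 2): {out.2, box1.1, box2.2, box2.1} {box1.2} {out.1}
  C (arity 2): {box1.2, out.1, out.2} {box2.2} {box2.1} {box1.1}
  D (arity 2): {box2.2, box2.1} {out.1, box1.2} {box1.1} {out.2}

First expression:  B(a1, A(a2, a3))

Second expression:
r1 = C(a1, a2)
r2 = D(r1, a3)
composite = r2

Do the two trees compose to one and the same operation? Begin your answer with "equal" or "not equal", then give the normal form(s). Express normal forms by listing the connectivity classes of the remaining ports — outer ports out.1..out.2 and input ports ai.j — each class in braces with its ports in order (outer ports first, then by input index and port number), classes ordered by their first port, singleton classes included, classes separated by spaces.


not equal — first {out.1} {out.2, a1.1} {a1.2} {a2.1} {a2.2, a3.2} {a3.1}, second {out.1, a1.2} {out.2} {a1.1} {a2.1} {a2.2} {a3.1, a3.2}

Reducing the first expression gives {out.1} {out.2, a1.1} {a1.2} {a2.1} {a2.2, a3.2} {a3.1}
Reducing the second expression gives {out.1, a1.2} {out.2} {a1.1} {a2.1} {a2.2} {a3.1, a3.2}
They disagree, so not equal.


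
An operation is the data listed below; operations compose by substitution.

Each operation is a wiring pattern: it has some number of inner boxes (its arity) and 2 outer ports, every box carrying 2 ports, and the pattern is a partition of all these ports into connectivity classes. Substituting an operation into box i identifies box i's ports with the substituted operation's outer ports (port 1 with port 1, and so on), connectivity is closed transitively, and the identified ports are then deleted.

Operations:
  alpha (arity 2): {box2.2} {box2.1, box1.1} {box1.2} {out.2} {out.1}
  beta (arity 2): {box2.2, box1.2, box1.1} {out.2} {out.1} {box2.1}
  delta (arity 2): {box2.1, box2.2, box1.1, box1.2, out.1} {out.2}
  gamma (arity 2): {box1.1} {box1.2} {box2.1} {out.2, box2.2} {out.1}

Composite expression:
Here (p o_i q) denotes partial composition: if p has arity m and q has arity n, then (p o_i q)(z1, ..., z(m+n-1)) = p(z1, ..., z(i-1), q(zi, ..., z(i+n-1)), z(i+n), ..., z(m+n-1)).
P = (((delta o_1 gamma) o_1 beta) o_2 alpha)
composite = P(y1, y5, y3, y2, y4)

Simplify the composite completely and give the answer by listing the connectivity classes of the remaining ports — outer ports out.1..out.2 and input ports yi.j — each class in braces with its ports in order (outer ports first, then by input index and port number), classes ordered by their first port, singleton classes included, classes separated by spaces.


{out.1, y2.2, y4.1, y4.2} {out.2} {y1.1, y1.2} {y2.1} {y3.1, y5.1} {y3.2} {y5.2}

Reachability decides: close wires over delta-identified ports.
composing alpha on (y5, y3), with out.j its own outer ports: {out.1} {out.2} {y3.1, y5.1} {y3.2} {y5.2}
composing beta on (y1, y5, y3), with out.j its own outer ports: {out.1} {out.2} {y1.1, y1.2} {y3.1, y5.1} {y3.2} {y5.2}
composing gamma on (y1, y5, y3, y2), with out.j its own outer ports: {out.1} {out.2, y2.2} {y1.1, y1.2} {y2.1} {y3.1, y5.1} {y3.2} {y5.2}
composing delta on (y1, y5, y3, y2, y4), with out.j its own outer ports: {out.1, y2.2, y4.1, y4.2} {out.2} {y1.1, y1.2} {y2.1} {y3.1, y5.1} {y3.2} {y5.2}


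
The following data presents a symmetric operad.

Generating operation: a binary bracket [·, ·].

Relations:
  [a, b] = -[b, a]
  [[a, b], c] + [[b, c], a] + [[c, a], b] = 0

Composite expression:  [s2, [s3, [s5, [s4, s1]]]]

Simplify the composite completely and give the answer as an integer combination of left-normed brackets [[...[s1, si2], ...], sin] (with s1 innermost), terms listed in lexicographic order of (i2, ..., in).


Antisymmetry and Jacobi reduce to s1-anchored left-normed brackets.
Composite bracket: [s2, [s3, [s5, [s4, s1]]]]
Under [a, b] = ab - ba we get 16 signed associative words (2^4 = 16).
Collect the words opening with s1:
  sign of s1s4s5s3s2 is +1, so it contributes +[[[[s1, s4], s5], s3], s2]

[[[[s1, s4], s5], s3], s2]


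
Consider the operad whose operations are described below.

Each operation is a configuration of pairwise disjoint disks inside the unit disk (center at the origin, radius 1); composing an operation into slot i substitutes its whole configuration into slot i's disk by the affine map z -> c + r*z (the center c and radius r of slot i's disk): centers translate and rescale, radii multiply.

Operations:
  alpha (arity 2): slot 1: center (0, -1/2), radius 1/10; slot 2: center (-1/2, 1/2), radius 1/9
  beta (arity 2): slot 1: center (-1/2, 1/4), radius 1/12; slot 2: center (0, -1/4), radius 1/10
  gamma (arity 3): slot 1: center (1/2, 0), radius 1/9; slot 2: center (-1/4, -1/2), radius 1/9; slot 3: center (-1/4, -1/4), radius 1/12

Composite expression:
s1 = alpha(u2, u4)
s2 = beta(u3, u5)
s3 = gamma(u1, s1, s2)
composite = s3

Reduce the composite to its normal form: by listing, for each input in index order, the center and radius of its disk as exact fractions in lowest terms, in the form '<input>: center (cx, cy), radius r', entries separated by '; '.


Nesting under gamma composes maps z -> c + r*z down each u-path.
input u1: applying the 1 nested substitution gives center (1/2, 0), radius 1/9
input u2: applying the 2 nested substitutions gives center (-1/4, -5/9), radius 1/90
input u4: applying the 2 nested substitutions gives center (-11/36, -4/9), radius 1/81
input u3: applying the 2 nested substitutions gives center (-7/24, -11/48), radius 1/144
input u5: applying the 2 nested substitutions gives center (-1/4, -13/48), radius 1/120

u1: center (1/2, 0), radius 1/9; u2: center (-1/4, -5/9), radius 1/90; u3: center (-7/24, -11/48), radius 1/144; u4: center (-11/36, -4/9), radius 1/81; u5: center (-1/4, -13/48), radius 1/120


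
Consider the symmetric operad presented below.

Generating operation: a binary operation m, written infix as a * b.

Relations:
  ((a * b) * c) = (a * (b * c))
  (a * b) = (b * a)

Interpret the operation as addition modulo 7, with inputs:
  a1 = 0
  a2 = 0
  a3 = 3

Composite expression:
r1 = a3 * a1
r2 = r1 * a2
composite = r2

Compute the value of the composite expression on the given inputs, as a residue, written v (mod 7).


3 (mod 7)

(a3 * a1) = 3
((a3 * a1) * a2) = 3


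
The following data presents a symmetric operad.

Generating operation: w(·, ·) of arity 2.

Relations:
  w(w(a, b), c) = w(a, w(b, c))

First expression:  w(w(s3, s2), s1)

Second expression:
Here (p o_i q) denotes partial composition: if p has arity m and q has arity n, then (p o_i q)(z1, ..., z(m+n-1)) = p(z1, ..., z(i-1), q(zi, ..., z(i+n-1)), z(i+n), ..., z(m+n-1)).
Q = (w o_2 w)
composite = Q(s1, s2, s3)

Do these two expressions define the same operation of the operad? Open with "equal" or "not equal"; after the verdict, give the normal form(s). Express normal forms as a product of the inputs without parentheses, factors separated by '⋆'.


Reducing the first expression gives s3 ⋆ s2 ⋆ s1
Reducing the second expression gives s1 ⋆ s2 ⋆ s3
Distinct normal forms: not equal.

not equal — first s3 ⋆ s2 ⋆ s1, second s1 ⋆ s2 ⋆ s3


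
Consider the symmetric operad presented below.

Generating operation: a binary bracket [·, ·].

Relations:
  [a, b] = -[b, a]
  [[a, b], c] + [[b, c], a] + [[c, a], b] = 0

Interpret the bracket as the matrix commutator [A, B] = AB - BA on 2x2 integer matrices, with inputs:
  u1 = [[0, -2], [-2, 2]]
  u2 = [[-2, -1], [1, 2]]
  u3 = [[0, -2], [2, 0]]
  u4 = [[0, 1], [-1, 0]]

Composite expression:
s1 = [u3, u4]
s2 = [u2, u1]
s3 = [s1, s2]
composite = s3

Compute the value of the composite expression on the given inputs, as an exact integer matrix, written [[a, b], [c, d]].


[[0, 0], [0, 0]]

[u3, u4] = [[0, 0], [0, 0]]
[u2, u1] = [[4, 6], [-10, -4]]
[[u3, u4], [u2, u1]] = [[0, 0], [0, 0]]


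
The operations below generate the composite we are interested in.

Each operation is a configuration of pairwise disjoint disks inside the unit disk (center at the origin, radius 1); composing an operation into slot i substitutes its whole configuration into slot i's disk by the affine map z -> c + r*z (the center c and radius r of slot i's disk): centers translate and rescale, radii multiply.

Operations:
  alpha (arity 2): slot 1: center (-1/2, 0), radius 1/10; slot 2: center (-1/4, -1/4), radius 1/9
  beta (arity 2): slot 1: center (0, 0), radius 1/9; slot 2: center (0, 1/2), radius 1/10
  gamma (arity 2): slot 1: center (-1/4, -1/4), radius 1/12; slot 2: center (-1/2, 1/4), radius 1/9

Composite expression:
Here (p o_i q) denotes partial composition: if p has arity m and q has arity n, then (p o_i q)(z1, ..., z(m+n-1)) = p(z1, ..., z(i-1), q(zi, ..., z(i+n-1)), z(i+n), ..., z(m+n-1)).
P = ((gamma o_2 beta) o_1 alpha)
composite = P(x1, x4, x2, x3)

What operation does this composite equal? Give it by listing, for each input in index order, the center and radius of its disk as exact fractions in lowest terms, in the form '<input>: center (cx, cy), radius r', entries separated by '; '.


x1: center (-7/24, -1/4), radius 1/120; x2: center (-1/2, 1/4), radius 1/81; x3: center (-1/2, 11/36), radius 1/90; x4: center (-13/48, -13/48), radius 1/108

Below gamma, radii multiply path by path; the x-disk centers shift.
tracing x1 down its 2-map path: center (-7/24, -1/4), radius 1/120
tracing x4 down its 2-map path: center (-13/48, -13/48), radius 1/108
tracing x2 down its 2-map path: center (-1/2, 1/4), radius 1/81
tracing x3 down its 2-map path: center (-1/2, 11/36), radius 1/90


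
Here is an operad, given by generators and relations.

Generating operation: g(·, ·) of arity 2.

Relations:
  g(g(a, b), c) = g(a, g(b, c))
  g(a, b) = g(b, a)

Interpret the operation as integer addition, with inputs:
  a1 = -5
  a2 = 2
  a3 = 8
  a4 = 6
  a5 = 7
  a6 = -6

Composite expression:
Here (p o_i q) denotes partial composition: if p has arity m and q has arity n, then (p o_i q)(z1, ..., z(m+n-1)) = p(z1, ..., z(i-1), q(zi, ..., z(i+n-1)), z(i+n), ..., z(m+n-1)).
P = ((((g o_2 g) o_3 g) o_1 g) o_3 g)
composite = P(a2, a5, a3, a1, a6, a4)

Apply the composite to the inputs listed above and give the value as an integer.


12

g(a2, a5) = 9
g(a3, a1) = 3
g(a6, a4) = 0
g(g(a3, a1), g(a6, a4)) = 3
g(g(a2, a5), g(g(a3, a1), g(a6, a4))) = 12


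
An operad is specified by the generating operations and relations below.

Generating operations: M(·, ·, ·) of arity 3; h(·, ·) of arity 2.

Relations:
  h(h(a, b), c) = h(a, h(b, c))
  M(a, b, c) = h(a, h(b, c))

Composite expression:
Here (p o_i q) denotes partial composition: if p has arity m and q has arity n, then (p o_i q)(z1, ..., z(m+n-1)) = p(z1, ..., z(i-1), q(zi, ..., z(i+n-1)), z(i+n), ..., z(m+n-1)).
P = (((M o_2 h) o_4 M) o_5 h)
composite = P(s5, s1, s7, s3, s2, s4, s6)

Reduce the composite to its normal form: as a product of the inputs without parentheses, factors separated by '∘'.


s5 ∘ s1 ∘ s7 ∘ s3 ∘ s2 ∘ s4 ∘ s6

Associativity of M dissolves the nesting; only the s-input order survives.
h(s1, s7) collapses to s1 ∘ s7
h(s2, s4) collapses to s2 ∘ s4
M(s3, h(s2, s4), s6) collapses to s3 ∘ s2 ∘ s4 ∘ s6
M(s5, h(s1, s7), M(s3, h(s2, s4), s6)) collapses to s5 ∘ s1 ∘ s7 ∘ s3 ∘ s2 ∘ s4 ∘ s6


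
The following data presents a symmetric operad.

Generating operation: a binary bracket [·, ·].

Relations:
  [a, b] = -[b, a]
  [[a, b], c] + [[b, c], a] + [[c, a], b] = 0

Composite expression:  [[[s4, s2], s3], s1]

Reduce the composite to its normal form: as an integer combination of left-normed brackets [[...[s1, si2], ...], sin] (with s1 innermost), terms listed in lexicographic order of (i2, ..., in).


[[[s1, s2], s4], s3] - [[[s1, s3], s2], s4] + [[[s1, s3], s4], s2] - [[[s1, s4], s2], s3]


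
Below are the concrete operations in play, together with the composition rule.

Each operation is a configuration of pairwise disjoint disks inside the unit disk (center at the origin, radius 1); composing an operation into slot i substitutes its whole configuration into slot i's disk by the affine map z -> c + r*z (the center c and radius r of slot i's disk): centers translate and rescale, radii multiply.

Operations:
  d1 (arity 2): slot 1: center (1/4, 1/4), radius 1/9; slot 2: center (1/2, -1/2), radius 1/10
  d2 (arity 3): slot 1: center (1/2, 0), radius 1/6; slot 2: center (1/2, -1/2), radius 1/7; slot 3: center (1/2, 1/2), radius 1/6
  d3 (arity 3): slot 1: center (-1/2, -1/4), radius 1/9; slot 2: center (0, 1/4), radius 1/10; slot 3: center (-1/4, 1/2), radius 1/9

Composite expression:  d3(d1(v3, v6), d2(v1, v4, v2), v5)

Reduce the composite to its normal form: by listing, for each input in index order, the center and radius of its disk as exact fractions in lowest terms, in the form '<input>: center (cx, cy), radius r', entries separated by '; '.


v1: center (1/20, 1/4), radius 1/60; v2: center (1/20, 3/10), radius 1/60; v3: center (-17/36, -2/9), radius 1/81; v4: center (1/20, 1/5), radius 1/70; v5: center (-1/4, 1/2), radius 1/9; v6: center (-4/9, -11/36), radius 1/90


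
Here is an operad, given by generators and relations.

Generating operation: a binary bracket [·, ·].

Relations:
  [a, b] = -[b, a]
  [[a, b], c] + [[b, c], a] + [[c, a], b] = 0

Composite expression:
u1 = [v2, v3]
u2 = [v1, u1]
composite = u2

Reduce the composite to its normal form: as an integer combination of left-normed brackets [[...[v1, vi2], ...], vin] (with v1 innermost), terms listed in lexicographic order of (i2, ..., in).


[[v1, v2], v3] - [[v1, v3], v2]

Expand each bracket as ab - ba; the v1-initial words give the coefficients.
Composite bracket: [v1, [v2, v3]]
Under [a, b] = ab - ba we get 4 signed associative words (2^2 = 4).
Coefficients come from the v1-initial words:
  from v1v2v3, sign +1: term +[[v1, v2], v3]
  from v1v3v2, sign -1: term -[[v1, v3], v2]


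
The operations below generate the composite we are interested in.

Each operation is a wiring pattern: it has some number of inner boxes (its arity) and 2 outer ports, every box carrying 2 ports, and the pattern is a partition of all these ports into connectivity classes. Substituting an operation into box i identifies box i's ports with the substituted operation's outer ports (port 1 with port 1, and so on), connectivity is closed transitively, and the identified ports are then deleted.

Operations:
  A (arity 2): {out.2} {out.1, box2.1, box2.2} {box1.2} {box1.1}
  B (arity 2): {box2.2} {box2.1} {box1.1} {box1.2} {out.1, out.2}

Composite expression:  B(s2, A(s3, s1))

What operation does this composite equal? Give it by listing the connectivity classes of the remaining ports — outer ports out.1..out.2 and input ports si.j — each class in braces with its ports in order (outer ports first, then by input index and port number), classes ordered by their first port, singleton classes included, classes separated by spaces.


{out.1, out.2} {s1.1, s1.2} {s2.1} {s2.2} {s3.1} {s3.2}

Connectivity passes through glued B-boundaries; trace each wire chain.
through A, on inputs (s3, s1): {out.1, s1.1, s1.2} {out.2} {s3.1} {s3.2} (out.j = stage outer ports)
through B, on inputs (s2, s3, s1): {out.1, out.2} {s1.1, s1.2} {s2.1} {s2.2} {s3.1} {s3.2} (out.j = stage outer ports)


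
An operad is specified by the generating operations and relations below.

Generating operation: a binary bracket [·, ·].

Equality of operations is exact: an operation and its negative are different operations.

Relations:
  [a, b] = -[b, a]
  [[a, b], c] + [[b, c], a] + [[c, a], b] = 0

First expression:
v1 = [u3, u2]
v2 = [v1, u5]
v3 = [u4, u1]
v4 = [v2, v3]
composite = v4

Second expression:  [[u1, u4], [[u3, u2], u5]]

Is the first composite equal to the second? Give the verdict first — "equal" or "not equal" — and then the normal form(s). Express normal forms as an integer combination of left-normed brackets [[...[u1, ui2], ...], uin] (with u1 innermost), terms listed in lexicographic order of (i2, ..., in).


The first composite normalizes to -[[[[u1, u4], u2], u3], u5] + [[[[u1, u4], u3], u2], u5] + [[[[u1, u4], u5], u2], u3] - [[[[u1, u4], u5], u3], u2]
The second composite normalizes to -[[[[u1, u4], u2], u3], u5] + [[[[u1, u4], u3], u2], u5] + [[[[u1, u4], u5], u2], u3] - [[[[u1, u4], u5], u3], u2]
Both agree, so they are equal.

equal: each reduces to -[[[[u1, u4], u2], u3], u5] + [[[[u1, u4], u3], u2], u5] + [[[[u1, u4], u5], u2], u3] - [[[[u1, u4], u5], u3], u2]


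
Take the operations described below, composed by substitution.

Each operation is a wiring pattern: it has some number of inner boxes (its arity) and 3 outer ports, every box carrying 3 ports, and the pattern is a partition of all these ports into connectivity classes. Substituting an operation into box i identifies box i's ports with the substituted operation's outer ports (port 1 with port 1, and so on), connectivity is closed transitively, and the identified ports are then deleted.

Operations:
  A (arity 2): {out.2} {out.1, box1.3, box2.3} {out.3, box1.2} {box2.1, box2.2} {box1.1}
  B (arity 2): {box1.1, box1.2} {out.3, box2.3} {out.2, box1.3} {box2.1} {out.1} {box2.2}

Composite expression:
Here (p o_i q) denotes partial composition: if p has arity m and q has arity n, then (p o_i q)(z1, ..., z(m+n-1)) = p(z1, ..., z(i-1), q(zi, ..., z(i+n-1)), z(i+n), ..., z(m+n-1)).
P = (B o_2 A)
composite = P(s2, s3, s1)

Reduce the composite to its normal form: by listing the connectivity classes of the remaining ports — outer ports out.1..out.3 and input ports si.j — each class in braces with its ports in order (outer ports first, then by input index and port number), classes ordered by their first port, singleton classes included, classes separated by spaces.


{out.1} {out.2, s2.3} {out.3, s3.2} {s1.1, s1.2} {s1.3, s3.3} {s2.1, s2.2} {s3.1}


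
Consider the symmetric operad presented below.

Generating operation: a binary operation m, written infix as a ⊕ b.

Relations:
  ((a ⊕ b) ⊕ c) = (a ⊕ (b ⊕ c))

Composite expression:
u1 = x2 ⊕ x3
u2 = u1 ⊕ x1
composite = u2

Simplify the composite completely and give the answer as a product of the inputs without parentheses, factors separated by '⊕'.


Key point: m is associative — brackets drop, the x-order remains.
(x2 ⊕ x3) unparenthesizes to x2 ⊕ x3
((x2 ⊕ x3) ⊕ x1) unparenthesizes to x2 ⊕ x3 ⊕ x1

x2 ⊕ x3 ⊕ x1


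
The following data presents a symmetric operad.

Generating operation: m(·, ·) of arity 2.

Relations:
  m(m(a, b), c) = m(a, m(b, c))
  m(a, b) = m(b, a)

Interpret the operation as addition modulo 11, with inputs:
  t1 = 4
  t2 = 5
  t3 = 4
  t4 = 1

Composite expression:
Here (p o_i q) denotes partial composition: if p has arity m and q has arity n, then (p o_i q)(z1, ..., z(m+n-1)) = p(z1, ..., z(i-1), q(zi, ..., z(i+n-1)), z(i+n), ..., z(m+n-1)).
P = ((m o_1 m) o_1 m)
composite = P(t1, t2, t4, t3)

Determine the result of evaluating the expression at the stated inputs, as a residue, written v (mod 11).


m(t1, t2) = 9
m(m(t1, t2), t4) = 10
m(m(m(t1, t2), t4), t3) = 3

3 (mod 11)


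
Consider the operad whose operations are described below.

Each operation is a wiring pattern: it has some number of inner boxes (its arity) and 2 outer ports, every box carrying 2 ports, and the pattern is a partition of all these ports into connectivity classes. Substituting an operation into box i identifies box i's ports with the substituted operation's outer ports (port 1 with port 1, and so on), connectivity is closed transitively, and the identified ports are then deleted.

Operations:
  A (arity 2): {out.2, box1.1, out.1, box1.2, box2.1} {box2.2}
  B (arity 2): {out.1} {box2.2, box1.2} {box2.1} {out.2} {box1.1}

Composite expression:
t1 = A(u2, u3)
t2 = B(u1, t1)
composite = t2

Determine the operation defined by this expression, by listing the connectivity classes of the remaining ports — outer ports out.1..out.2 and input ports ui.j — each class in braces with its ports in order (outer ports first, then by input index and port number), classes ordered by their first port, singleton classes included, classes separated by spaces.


{out.1} {out.2} {u1.1} {u1.2, u2.1, u2.2, u3.1} {u3.2}

Two ports join when wires chain via B-identified ports.
the subtree at A composes to {out.1, out.2, u2.1, u2.2, u3.1} {u3.2} on (u2, u3); out.j = own outer ports
the subtree at B composes to {out.1} {out.2} {u1.1} {u1.2, u2.1, u2.2, u3.1} {u3.2} on (u1, u2, u3); out.j = own outer ports


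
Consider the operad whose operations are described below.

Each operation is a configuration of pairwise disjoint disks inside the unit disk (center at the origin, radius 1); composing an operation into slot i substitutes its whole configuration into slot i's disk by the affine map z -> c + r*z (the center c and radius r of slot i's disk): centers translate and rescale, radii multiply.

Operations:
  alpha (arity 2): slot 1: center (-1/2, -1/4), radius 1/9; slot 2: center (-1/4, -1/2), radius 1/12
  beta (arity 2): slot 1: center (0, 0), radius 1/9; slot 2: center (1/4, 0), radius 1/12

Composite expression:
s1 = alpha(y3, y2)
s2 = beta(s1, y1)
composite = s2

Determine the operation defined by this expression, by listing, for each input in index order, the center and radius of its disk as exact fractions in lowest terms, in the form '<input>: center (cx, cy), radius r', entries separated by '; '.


y1: center (1/4, 0), radius 1/12; y2: center (-1/36, -1/18), radius 1/108; y3: center (-1/18, -1/36), radius 1/81

Follow each y-input down from beta: c' goes to c + r*c', radius to r*r'.
input y3: applying the 2 nested substitutions gives center (-1/18, -1/36), radius 1/81
input y2: applying the 2 nested substitutions gives center (-1/36, -1/18), radius 1/108
input y1: applying the 1 nested substitution gives center (1/4, 0), radius 1/12


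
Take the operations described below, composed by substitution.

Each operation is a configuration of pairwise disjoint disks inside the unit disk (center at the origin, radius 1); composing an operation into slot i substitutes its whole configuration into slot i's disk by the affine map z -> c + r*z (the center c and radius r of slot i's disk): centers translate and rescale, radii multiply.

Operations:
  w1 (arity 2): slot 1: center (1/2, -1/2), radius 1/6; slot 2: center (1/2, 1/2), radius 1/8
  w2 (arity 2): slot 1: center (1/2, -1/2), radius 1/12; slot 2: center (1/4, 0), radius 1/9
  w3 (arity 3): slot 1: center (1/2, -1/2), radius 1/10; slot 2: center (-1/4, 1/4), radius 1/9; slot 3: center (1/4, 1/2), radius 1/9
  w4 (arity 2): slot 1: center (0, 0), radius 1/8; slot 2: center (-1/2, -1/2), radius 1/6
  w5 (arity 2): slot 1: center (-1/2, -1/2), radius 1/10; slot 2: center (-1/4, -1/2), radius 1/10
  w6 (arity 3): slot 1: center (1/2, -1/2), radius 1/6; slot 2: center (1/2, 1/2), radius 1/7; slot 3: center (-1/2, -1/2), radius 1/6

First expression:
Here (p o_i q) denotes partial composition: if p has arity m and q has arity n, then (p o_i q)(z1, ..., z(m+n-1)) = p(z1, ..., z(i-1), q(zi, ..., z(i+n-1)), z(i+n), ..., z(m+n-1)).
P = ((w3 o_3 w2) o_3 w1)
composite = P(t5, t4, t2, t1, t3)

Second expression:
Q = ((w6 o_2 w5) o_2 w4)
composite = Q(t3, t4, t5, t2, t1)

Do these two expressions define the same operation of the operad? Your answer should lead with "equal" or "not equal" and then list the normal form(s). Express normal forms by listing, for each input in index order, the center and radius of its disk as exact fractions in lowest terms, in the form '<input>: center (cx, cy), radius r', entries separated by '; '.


not equal — first t1: center (67/216, 97/216), radius 1/864; t2: center (67/216, 95/216), radius 1/648; t3: center (5/18, 1/2), radius 1/81; t4: center (-1/4, 1/4), radius 1/9; t5: center (1/2, -1/2), radius 1/10, second t1: center (-1/2, -1/2), radius 1/6; t2: center (13/28, 3/7), radius 1/70; t3: center (1/2, -1/2), radius 1/6; t4: center (3/7, 3/7), radius 1/560; t5: center (59/140, 59/140), radius 1/420


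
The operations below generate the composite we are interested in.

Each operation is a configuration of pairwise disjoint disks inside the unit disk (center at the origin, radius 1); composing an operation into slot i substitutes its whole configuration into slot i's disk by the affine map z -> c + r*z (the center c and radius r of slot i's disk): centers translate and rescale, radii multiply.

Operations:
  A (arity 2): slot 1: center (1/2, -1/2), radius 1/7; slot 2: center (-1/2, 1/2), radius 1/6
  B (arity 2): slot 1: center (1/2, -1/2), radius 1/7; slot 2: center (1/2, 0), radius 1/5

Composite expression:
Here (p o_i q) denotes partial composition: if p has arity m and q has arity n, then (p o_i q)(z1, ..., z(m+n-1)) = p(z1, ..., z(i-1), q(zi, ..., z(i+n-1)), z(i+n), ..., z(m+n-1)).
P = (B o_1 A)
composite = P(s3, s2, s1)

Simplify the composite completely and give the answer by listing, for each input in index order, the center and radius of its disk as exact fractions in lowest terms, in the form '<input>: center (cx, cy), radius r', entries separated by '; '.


s1: center (1/2, 0), radius 1/5; s2: center (3/7, -3/7), radius 1/42; s3: center (4/7, -4/7), radius 1/49

Nesting under B composes maps z -> c + r*z down each s-path.
input s3: applying the 2 nested substitutions gives center (4/7, -4/7), radius 1/49
input s2: applying the 2 nested substitutions gives center (3/7, -3/7), radius 1/42
input s1: applying the 1 nested substitution gives center (1/2, 0), radius 1/5


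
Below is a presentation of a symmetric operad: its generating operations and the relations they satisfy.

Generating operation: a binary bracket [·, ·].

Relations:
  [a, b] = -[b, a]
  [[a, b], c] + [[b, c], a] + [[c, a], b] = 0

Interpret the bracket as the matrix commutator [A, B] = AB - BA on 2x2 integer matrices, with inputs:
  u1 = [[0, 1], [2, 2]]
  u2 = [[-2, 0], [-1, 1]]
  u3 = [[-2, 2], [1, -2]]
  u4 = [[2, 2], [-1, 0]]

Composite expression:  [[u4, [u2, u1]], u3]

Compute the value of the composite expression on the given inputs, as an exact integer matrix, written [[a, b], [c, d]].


[u2, u1] = [[1, -3], [8, -1]]
[u4, [u2, u1]] = [[13, -10], [-18, -13]]
[[u4, [u2, u1]], u3] = [[26, 52], [-26, -26]]

[[26, 52], [-26, -26]]


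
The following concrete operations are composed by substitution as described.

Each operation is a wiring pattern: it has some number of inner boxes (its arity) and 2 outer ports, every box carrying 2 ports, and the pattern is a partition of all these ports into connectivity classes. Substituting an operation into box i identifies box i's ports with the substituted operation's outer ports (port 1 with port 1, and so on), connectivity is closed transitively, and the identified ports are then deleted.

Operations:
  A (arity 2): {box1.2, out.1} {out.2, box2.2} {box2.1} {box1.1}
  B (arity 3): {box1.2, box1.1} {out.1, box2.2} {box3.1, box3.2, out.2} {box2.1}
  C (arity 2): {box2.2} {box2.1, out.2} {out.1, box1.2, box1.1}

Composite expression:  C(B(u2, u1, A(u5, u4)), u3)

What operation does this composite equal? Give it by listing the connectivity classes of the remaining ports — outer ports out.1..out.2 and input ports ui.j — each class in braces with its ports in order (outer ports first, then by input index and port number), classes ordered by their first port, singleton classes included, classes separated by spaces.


{out.1, u1.2, u4.2, u5.2} {out.2, u3.1} {u1.1} {u2.1, u2.2} {u3.2} {u4.1} {u5.1}

After gluing at C, chains via deleted ports link the u-ports.
through A, on inputs (u5, u4): {out.1, u5.2} {out.2, u4.2} {u4.1} {u5.1} (out.j = stage outer ports)
through B, on inputs (u2, u1, u5, u4): {out.1, u1.2} {out.2, u4.2, u5.2} {u1.1} {u2.1, u2.2} {u4.1} {u5.1} (out.j = stage outer ports)
through C, on inputs (u2, u1, u5, u4, u3): {out.1, u1.2, u4.2, u5.2} {out.2, u3.1} {u1.1} {u2.1, u2.2} {u3.2} {u4.1} {u5.1} (out.j = stage outer ports)


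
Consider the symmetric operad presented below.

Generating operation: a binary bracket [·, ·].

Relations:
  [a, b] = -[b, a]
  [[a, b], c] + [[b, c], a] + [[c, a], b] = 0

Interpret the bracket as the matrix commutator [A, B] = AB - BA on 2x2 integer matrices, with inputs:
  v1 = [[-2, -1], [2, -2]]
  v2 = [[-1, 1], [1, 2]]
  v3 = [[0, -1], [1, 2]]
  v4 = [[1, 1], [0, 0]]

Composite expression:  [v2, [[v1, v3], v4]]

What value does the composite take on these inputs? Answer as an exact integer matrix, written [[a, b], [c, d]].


[v1, v3] = [[1, -2], [-4, -1]]
[[v1, v3], v4] = [[4, 4], [-4, -4]]
[v2, [[v1, v3], v4]] = [[-8, -20], [-4, 8]]

[[-8, -20], [-4, 8]]


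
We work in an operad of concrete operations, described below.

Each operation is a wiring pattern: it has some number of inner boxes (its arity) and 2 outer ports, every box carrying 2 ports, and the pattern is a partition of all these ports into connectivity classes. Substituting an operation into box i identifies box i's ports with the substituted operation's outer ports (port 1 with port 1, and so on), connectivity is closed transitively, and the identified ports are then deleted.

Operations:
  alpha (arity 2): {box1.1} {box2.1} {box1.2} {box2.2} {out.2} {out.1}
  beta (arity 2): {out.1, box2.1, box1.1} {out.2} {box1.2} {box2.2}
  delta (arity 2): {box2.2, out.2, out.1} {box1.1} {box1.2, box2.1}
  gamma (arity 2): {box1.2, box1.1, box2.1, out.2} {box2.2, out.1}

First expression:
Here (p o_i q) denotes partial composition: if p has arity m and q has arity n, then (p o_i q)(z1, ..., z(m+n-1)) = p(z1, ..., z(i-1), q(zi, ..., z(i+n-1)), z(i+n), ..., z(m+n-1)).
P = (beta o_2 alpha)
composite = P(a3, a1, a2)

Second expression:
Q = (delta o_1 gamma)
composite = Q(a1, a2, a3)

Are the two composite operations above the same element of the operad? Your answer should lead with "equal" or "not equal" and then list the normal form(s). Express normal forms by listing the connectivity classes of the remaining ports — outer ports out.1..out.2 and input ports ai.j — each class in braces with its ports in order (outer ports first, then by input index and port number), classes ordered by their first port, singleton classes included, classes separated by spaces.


not equal; the first gives {out.1, a3.1} {out.2} {a1.1} {a1.2} {a2.1} {a2.2} {a3.2} and the second {out.1, out.2, a3.2} {a1.1, a1.2, a2.1, a3.1} {a2.2}

Reducing the first expression gives {out.1, a3.1} {out.2} {a1.1} {a1.2} {a2.1} {a2.2} {a3.2}
Reducing the second expression gives {out.1, out.2, a3.2} {a1.1, a1.2, a2.1, a3.1} {a2.2}
The normal forms differ: not equal.


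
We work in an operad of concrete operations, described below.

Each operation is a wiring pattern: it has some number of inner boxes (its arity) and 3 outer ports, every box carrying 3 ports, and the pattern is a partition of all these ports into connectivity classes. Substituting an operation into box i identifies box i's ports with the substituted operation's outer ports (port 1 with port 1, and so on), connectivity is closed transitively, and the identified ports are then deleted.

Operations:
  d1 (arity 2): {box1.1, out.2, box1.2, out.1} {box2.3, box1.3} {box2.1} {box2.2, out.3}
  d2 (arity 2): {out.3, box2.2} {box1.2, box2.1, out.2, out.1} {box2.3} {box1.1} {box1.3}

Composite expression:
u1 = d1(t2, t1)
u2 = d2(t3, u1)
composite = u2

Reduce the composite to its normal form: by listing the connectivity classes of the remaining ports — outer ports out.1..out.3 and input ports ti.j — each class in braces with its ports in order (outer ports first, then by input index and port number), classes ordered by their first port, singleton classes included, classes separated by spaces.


Treat the ports identified at d2 as solder joints: merge, then drop.
stage d1: inputs (t2, t1), connectivity {out.1, out.2, t2.1, t2.2} {out.3, t1.2} {t1.1} {t1.3, t2.3}, out.j its boundary
stage d2: inputs (t3, t2, t1), connectivity {out.1, out.2, out.3, t2.1, t2.2, t3.2} {t1.1} {t1.2} {t1.3, t2.3} {t3.1} {t3.3}, out.j its boundary

{out.1, out.2, out.3, t2.1, t2.2, t3.2} {t1.1} {t1.2} {t1.3, t2.3} {t3.1} {t3.3}


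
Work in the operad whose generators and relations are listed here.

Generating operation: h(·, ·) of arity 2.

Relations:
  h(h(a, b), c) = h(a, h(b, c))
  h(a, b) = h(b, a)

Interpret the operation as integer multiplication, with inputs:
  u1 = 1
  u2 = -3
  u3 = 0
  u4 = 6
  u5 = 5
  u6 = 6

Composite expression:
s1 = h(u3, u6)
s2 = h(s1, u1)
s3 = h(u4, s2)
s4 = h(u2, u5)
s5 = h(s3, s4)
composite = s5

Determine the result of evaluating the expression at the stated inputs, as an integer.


0

h(u3, u6) = 0
h(h(u3, u6), u1) = 0
h(u4, h(h(u3, u6), u1)) = 0
h(u2, u5) = -15
h(h(u4, h(h(u3, u6), u1)), h(u2, u5)) = 0


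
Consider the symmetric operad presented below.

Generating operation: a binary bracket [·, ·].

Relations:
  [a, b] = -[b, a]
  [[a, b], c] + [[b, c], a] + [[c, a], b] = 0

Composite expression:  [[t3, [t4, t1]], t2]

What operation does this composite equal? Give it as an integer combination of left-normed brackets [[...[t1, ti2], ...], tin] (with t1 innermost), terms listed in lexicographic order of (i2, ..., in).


[[[t1, t4], t3], t2]

Expand each bracket as ab - ba; the t1-initial words give the coefficients.
Composite bracket: [[t3, [t4, t1]], t2]
Expanding via [a, b] = ab - ba: 8 signed words (2^3 = 8).
Keep just the words that open with t1:
  sign of t1t4t3t2 is +1, so it contributes +[[[t1, t4], t3], t2]


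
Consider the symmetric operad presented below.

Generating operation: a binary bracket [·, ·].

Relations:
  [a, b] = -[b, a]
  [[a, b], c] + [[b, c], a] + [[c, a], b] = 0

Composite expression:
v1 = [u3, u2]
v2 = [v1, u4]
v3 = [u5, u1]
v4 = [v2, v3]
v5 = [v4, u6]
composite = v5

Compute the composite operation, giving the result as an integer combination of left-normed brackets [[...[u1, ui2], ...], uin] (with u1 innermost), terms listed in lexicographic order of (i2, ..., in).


-[[[[[u1, u5], u2], u3], u4], u6] + [[[[[u1, u5], u3], u2], u4], u6] + [[[[[u1, u5], u4], u2], u3], u6] - [[[[[u1, u5], u4], u3], u2], u6]
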